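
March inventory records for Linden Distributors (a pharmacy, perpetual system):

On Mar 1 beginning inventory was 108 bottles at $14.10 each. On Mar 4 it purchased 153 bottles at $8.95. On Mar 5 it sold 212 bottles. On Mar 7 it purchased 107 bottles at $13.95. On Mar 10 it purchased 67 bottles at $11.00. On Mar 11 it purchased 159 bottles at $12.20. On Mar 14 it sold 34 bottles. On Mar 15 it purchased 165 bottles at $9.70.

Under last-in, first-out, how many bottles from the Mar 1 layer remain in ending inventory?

49

Mar 5, 212 sold [LIFO — newest first]: 153 @ $8.95 + 59 @ $14.10 = $2,201.25
Mar 14, 34 sold [LIFO — newest first]: 34 @ $12.20 = $414.80
Total COGS = $2,201.25 + $414.80 = $2,616.05
Ending inventory: 49 @ $14.10 + 107 @ $13.95 + 67 @ $11.00 + 125 @ $12.20 + 165 @ $9.70 = $6,046.05
Check: goods available $8,662.10 = COGS $2,616.05 + ending $6,046.05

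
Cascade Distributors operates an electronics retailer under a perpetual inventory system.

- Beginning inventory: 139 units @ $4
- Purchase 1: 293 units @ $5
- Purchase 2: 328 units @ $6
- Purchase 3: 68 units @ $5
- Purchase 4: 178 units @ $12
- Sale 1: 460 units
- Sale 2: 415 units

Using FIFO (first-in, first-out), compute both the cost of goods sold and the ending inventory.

COGS = $4,893; ending inventory = $1,572

Sale 1 (460) [FIFO — oldest first]: 139 @ $4 + 293 @ $5 + 28 @ $6 = $2,189
Sale 2 (415) [FIFO — oldest first]: 300 @ $6 + 68 @ $5 + 47 @ $12 = $2,704
Total COGS = $2,189 + $2,704 = $4,893
Ending inventory: 131 @ $12 = $1,572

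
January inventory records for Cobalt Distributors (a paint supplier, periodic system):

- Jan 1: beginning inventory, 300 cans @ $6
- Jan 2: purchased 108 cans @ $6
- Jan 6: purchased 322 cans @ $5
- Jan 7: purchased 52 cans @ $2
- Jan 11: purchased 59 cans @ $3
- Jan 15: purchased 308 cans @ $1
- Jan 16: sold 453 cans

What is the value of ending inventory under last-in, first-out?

Jan 16, 453 sold [LIFO — newest first]: 308 @ $1 + 59 @ $3 + 52 @ $2 + 34 @ $5 = $759
Ending inventory: 300 @ $6 + 108 @ $6 + 288 @ $5 = $3,888

Ending inventory = $3,888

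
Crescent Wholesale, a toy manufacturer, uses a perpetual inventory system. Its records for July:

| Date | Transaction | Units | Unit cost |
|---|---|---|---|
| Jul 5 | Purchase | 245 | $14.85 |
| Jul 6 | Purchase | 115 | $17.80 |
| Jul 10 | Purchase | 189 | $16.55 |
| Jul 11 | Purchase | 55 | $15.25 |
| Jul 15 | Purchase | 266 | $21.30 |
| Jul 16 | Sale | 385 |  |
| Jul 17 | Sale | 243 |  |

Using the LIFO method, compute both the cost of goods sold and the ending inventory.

COGS = $11,724.05; ending inventory = $3,593.70

Jul 16, 385 sold [LIFO — newest first]: 266 @ $21.30 + 55 @ $15.25 + 64 @ $16.55 = $7,563.75
Jul 17, 243 sold [LIFO — newest first]: 125 @ $16.55 + 115 @ $17.80 + 3 @ $14.85 = $4,160.30
Total COGS = $7,563.75 + $4,160.30 = $11,724.05
Ending inventory: 242 @ $14.85 = $3,593.70
Check: goods available $15,317.75 = COGS $11,724.05 + ending $3,593.70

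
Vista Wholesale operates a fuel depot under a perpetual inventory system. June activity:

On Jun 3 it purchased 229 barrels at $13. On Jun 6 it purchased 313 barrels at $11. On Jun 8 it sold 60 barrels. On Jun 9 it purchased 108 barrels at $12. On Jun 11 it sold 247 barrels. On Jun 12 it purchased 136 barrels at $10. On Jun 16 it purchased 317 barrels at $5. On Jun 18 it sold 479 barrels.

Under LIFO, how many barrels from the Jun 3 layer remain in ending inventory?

229

Jun 8, 60 sold [LIFO — newest first]: 60 @ $11 = $660
Jun 11, 247 sold [LIFO — newest first]: 108 @ $12 + 139 @ $11 = $2,825
Jun 18, 479 sold [LIFO — newest first]: 317 @ $5 + 136 @ $10 + 26 @ $11 = $3,231
Total COGS = $660 + $2,825 + $3,231 = $6,716
Ending inventory: 229 @ $13 + 88 @ $11 = $3,945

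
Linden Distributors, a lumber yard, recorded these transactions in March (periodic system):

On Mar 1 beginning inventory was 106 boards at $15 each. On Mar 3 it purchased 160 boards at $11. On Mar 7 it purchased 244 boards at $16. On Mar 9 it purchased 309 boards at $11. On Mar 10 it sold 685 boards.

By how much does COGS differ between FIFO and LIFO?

$424

FIFO COGS: 106 @ $15 + 160 @ $11 + 244 @ $16 + 175 @ $11 = $9,179
LIFO COGS: 309 @ $11 + 244 @ $16 + 132 @ $11 = $8,755
Difference = |$9,179 − $8,755| = $424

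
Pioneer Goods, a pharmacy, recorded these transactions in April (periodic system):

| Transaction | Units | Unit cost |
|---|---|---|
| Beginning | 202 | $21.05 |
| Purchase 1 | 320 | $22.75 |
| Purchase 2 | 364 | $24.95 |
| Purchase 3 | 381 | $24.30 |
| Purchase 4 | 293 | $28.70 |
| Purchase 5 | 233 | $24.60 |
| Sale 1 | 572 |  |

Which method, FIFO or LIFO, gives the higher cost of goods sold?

FIFO COGS: 202 @ $21.05 + 320 @ $22.75 + 50 @ $24.95 = $12,779.60
LIFO COGS: 233 @ $24.60 + 293 @ $28.70 + 46 @ $24.30 = $15,258.70

LIFO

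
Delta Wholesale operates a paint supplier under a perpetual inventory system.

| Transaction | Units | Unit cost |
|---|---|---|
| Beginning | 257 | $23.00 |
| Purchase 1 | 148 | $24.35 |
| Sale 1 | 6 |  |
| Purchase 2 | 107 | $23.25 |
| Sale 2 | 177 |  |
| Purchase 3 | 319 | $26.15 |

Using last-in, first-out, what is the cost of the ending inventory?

Sale 1 (6) [LIFO — newest first]: 6 @ $24.35 = $146.10
Sale 2 (177) [LIFO — newest first]: 107 @ $23.25 + 70 @ $24.35 = $4,192.25
Total COGS = $146.10 + $4,192.25 = $4,338.35
Ending inventory: 257 @ $23.00 + 72 @ $24.35 + 319 @ $26.15 = $16,006.05

Ending inventory = $16,006.05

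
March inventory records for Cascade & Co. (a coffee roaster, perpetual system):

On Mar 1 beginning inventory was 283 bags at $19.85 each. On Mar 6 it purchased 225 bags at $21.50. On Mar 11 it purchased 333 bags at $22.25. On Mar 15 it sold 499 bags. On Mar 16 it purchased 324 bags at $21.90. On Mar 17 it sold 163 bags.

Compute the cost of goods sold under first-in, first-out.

COGS = $13,881.55

Mar 15, 499 sold [FIFO — oldest first]: 283 @ $19.85 + 216 @ $21.50 = $10,261.55
Mar 17, 163 sold [FIFO — oldest first]: 9 @ $21.50 + 154 @ $22.25 = $3,620.00
Total COGS = $10,261.55 + $3,620.00 = $13,881.55
Ending inventory: 179 @ $22.25 + 324 @ $21.90 = $11,078.35
Check: goods available $24,959.90 = COGS $13,881.55 + ending $11,078.35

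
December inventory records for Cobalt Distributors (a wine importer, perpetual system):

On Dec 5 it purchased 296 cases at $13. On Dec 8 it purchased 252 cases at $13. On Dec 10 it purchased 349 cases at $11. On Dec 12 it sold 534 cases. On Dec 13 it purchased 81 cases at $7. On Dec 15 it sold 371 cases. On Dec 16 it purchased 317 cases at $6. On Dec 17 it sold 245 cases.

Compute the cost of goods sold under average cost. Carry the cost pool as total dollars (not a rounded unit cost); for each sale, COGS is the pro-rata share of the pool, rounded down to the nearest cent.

After Dec 5: 296 on hand, pool $3,848.00 (≈ $13.0000 each)
After Dec 8: 548 on hand, pool $7,124.00 (≈ $13.0000 each)
After Dec 10: 897 on hand, pool $10,963.00 (≈ $12.2219 each)
Dec 12, sell 534: 534/897 × $10,963.00 → $6,526.46
After Dec 13: 444 on hand, pool $5,003.54 (≈ $11.2692 each)
Dec 15, sell 371: 371/444 × $5,003.54 → $4,180.88
After Dec 16: 390 on hand, pool $2,724.66 (≈ $6.9863 each)
Dec 17, sell 245: 245/390 × $2,724.66 → $1,711.64
Total COGS = $6,526.46 + $4,180.88 + $1,711.64 = $12,418.98
Ending inventory (cost pool remaining) = $1,013.02
Check: goods available $13,432.00 = COGS $12,418.98 + ending $1,013.02

COGS = $12,418.98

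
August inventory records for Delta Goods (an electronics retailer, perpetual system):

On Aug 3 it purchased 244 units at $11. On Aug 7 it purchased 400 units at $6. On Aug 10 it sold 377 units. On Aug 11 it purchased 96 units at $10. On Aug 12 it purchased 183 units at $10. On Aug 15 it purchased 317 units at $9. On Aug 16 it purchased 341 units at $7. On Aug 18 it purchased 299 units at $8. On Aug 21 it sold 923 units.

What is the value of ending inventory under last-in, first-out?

Ending inventory = $5,918

Aug 10, 377 sold [LIFO — newest first]: 377 @ $6 = $2,262
Aug 21, 923 sold [LIFO — newest first]: 299 @ $8 + 341 @ $7 + 283 @ $9 = $7,326
Total COGS = $2,262 + $7,326 = $9,588
Ending inventory: 244 @ $11 + 23 @ $6 + 96 @ $10 + 183 @ $10 + 34 @ $9 = $5,918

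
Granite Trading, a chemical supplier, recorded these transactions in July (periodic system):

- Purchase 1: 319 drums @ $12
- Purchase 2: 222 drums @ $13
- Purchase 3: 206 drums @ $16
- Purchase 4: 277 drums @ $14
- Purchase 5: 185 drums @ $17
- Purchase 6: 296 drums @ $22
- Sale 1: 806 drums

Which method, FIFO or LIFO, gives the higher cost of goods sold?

FIFO COGS: 319 @ $12 + 222 @ $13 + 206 @ $16 + 59 @ $14 = $10,836
LIFO COGS: 296 @ $22 + 185 @ $17 + 277 @ $14 + 48 @ $16 = $14,303

LIFO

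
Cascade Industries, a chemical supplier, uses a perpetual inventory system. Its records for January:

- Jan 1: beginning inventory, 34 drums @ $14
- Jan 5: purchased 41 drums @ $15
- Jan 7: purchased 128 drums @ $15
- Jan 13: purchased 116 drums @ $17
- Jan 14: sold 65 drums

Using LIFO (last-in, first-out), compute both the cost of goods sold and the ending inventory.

COGS = $1,105; ending inventory = $3,878

Jan 14, 65 sold [LIFO — newest first]: 65 @ $17 = $1,105
Ending inventory: 34 @ $14 + 41 @ $15 + 128 @ $15 + 51 @ $17 = $3,878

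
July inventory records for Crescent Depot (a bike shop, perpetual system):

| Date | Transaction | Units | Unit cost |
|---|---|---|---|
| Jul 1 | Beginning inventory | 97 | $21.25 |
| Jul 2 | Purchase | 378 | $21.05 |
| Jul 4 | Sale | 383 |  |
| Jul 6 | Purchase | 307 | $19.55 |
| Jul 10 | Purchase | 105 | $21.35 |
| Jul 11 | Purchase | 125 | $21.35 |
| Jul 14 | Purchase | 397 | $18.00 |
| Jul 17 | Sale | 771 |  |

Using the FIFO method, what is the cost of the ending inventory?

Ending inventory = $4,590.00

Jul 4, 383 sold [FIFO — oldest first]: 97 @ $21.25 + 286 @ $21.05 = $8,081.55
Jul 17, 771 sold [FIFO — oldest first]: 92 @ $21.05 + 307 @ $19.55 + 105 @ $21.35 + 125 @ $21.35 + 142 @ $18.00 = $15,404.95
Total COGS = $8,081.55 + $15,404.95 = $23,486.50
Ending inventory: 255 @ $18.00 = $4,590.00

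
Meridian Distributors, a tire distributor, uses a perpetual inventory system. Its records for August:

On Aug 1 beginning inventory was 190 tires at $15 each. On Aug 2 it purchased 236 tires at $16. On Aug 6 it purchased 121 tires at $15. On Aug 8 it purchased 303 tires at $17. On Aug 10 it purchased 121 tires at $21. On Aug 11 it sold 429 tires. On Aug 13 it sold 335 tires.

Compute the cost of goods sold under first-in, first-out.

Aug 11, 429 sold [FIFO — oldest first]: 190 @ $15 + 236 @ $16 + 3 @ $15 = $6,671
Aug 13, 335 sold [FIFO — oldest first]: 118 @ $15 + 217 @ $17 = $5,459
Total COGS = $6,671 + $5,459 = $12,130
Ending inventory: 86 @ $17 + 121 @ $21 = $4,003

COGS = $12,130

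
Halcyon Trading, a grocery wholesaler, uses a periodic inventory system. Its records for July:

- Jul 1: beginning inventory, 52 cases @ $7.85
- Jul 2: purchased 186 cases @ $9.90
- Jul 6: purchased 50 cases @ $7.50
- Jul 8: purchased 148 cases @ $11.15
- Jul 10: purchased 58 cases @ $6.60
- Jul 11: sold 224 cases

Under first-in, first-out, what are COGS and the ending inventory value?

Jul 11, 224 sold [FIFO — oldest first]: 52 @ $7.85 + 172 @ $9.90 = $2,111.00
Ending inventory: 14 @ $9.90 + 50 @ $7.50 + 148 @ $11.15 + 58 @ $6.60 = $2,546.60
Check: goods available $4,657.60 = COGS $2,111.00 + ending $2,546.60

COGS = $2,111.00; ending inventory = $2,546.60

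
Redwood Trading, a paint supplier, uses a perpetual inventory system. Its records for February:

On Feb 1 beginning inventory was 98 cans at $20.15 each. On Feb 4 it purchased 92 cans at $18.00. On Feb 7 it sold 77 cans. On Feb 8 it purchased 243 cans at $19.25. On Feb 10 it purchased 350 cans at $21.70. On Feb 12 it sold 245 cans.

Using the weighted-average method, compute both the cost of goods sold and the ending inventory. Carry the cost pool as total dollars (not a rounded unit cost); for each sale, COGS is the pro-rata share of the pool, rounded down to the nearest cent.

COGS = $6,479.67; ending inventory = $9,423.78

After Feb 1: 98 on hand, pool $1,974.70 (≈ $20.1500 each)
After Feb 4: 190 on hand, pool $3,630.70 (≈ $19.1089 each)
Feb 7, sell 77: 77/190 × $3,630.70 → $1,471.38
After Feb 8: 356 on hand, pool $6,837.07 (≈ $19.2053 each)
After Feb 10: 706 on hand, pool $14,432.07 (≈ $20.4420 each)
Feb 12, sell 245: 245/706 × $14,432.07 → $5,008.29
Total COGS = $1,471.38 + $5,008.29 = $6,479.67
Ending inventory (cost pool remaining) = $9,423.78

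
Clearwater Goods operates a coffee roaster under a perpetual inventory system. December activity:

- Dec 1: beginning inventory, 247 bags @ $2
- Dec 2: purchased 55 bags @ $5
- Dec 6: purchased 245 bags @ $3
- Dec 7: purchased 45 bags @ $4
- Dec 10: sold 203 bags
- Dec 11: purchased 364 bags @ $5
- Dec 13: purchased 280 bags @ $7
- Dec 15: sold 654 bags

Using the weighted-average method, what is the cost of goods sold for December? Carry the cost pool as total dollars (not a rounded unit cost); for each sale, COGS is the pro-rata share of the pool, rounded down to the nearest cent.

COGS = $3,671.16

After Dec 1: 247 on hand, pool $494.00 (≈ $2.0000 each)
After Dec 2: 302 on hand, pool $769.00 (≈ $2.5464 each)
After Dec 6: 547 on hand, pool $1,504.00 (≈ $2.7495 each)
After Dec 7: 592 on hand, pool $1,684.00 (≈ $2.8446 each)
Dec 10, sell 203: 203/592 × $1,684.00 → $577.45
After Dec 11: 753 on hand, pool $2,926.55 (≈ $3.8865 each)
After Dec 13: 1033 on hand, pool $4,886.55 (≈ $4.7304 each)
Dec 15, sell 654: 654/1033 × $4,886.55 → $3,093.71
Total COGS = $577.45 + $3,093.71 = $3,671.16
Ending inventory (cost pool remaining) = $1,792.84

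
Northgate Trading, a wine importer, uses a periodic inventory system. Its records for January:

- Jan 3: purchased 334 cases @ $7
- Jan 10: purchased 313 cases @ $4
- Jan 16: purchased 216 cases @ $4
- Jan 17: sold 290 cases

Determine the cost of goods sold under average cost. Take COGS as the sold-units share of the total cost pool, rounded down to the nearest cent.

COGS = $1,496.70

Jan 17, sell 290: 290/863 × $4,454.00 → $1,496.70
Ending inventory (cost pool remaining) = $2,957.30
Check: goods available $4,454.00 = COGS $1,496.70 + ending $2,957.30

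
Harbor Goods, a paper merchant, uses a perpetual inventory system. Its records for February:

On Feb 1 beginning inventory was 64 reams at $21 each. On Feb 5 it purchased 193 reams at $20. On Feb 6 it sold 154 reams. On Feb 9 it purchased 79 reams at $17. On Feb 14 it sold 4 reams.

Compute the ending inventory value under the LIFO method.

Ending inventory = $3,399

Feb 6, 154 sold [LIFO — newest first]: 154 @ $20 = $3,080
Feb 14, 4 sold [LIFO — newest first]: 4 @ $17 = $68
Total COGS = $3,080 + $68 = $3,148
Ending inventory: 64 @ $21 + 39 @ $20 + 75 @ $17 = $3,399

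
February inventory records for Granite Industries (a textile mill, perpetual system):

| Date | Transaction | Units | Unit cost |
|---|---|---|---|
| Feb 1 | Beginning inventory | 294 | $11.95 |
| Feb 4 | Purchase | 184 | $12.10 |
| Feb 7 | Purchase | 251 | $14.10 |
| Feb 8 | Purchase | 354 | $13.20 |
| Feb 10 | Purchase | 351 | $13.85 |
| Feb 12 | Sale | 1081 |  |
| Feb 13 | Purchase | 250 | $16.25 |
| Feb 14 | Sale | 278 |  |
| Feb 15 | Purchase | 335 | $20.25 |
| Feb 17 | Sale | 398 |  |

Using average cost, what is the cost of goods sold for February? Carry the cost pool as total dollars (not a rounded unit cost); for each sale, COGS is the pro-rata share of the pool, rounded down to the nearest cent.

COGS = $25,106.21

After Feb 1: 294 on hand, pool $3,513.30 (≈ $11.9500 each)
After Feb 4: 478 on hand, pool $5,739.70 (≈ $12.0077 each)
After Feb 7: 729 on hand, pool $9,278.80 (≈ $12.7281 each)
After Feb 8: 1083 on hand, pool $13,951.60 (≈ $12.8824 each)
After Feb 10: 1434 on hand, pool $18,812.95 (≈ $13.1192 each)
Feb 12, sell 1081: 1081/1434 × $18,812.95 → $14,181.86
After Feb 13: 603 on hand, pool $8,693.59 (≈ $14.4172 each)
Feb 14, sell 278: 278/603 × $8,693.59 → $4,007.99
After Feb 15: 660 on hand, pool $11,469.35 (≈ $17.3778 each)
Feb 17, sell 398: 398/660 × $11,469.35 → $6,916.36
Total COGS = $14,181.86 + $4,007.99 + $6,916.36 = $25,106.21
Ending inventory (cost pool remaining) = $4,552.99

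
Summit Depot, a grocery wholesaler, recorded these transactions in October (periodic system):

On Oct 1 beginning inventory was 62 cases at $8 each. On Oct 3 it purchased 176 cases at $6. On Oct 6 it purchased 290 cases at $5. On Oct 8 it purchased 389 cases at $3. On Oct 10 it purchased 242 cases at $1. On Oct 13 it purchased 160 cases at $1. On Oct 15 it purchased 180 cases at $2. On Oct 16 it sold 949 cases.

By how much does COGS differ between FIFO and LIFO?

FIFO COGS: 62 @ $8 + 176 @ $6 + 290 @ $5 + 389 @ $3 + 32 @ $1 = $4,201
LIFO COGS: 180 @ $2 + 160 @ $1 + 242 @ $1 + 367 @ $3 = $1,863
Difference = |$4,201 − $1,863| = $2,338

$2,338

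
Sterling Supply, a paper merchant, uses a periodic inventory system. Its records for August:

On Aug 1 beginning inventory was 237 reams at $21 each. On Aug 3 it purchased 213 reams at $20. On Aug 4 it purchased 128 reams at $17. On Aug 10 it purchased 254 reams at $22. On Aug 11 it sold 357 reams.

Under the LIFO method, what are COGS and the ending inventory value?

Aug 11, 357 sold [LIFO — newest first]: 254 @ $22 + 103 @ $17 = $7,339
Ending inventory: 237 @ $21 + 213 @ $20 + 25 @ $17 = $9,662

COGS = $7,339; ending inventory = $9,662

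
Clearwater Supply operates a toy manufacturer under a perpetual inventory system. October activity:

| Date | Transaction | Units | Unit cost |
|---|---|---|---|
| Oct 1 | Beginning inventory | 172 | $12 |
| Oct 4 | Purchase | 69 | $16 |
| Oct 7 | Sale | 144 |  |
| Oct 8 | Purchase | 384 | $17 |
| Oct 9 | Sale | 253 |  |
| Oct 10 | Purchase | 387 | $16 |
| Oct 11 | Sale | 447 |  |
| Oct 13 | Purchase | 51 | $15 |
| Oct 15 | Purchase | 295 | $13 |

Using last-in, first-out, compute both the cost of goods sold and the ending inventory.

Oct 7, 144 sold [LIFO — newest first]: 69 @ $16 + 75 @ $12 = $2,004
Oct 9, 253 sold [LIFO — newest first]: 253 @ $17 = $4,301
Oct 11, 447 sold [LIFO — newest first]: 387 @ $16 + 60 @ $17 = $7,212
Total COGS = $2,004 + $4,301 + $7,212 = $13,517
Ending inventory: 97 @ $12 + 71 @ $17 + 51 @ $15 + 295 @ $13 = $6,971

COGS = $13,517; ending inventory = $6,971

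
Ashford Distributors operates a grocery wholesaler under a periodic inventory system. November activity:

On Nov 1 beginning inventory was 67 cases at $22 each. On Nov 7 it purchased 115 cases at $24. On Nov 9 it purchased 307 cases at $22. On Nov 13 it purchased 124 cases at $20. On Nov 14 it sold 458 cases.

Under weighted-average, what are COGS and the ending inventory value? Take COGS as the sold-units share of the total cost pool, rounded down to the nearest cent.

Nov 14, sell 458: 458/613 × $13,468.00 → $10,062.55
Ending inventory (cost pool remaining) = $3,405.45
Check: goods available $13,468.00 = COGS $10,062.55 + ending $3,405.45

COGS = $10,062.55; ending inventory = $3,405.45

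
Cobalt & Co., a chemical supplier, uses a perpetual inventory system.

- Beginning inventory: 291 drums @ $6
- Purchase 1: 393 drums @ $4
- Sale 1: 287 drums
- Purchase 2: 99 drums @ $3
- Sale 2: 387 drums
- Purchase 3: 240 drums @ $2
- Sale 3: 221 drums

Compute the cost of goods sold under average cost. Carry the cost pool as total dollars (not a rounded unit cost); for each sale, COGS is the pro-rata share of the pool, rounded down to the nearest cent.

After Beginning: 291 on hand, pool $1,746.00 (≈ $6.0000 each)
After Purchase 1: 684 on hand, pool $3,318.00 (≈ $4.8509 each)
Sale 1, sell 287: 287/684 × $3,318.00 → $1,392.20
After Purchase 2: 496 on hand, pool $2,222.80 (≈ $4.4815 each)
Sale 2, sell 387: 387/496 × $2,222.80 → $1,734.32
After Purchase 3: 349 on hand, pool $968.48 (≈ $2.7750 each)
Sale 3, sell 221: 221/349 × $968.48 → $613.27
Total COGS = $1,392.20 + $1,734.32 + $613.27 = $3,739.79
Ending inventory (cost pool remaining) = $355.21

COGS = $3,739.79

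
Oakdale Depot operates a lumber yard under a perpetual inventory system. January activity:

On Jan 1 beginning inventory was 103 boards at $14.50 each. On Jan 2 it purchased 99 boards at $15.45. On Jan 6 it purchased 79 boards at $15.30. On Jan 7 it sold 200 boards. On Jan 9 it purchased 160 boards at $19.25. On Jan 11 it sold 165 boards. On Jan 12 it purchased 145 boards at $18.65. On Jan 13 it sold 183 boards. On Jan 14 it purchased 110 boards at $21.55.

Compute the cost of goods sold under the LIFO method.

COGS = $9,465.00

Jan 7, 200 sold [LIFO — newest first]: 79 @ $15.30 + 99 @ $15.45 + 22 @ $14.50 = $3,057.25
Jan 11, 165 sold [LIFO — newest first]: 160 @ $19.25 + 5 @ $14.50 = $3,152.50
Jan 13, 183 sold [LIFO — newest first]: 145 @ $18.65 + 38 @ $14.50 = $3,255.25
Total COGS = $3,057.25 + $3,152.50 + $3,255.25 = $9,465.00
Ending inventory: 38 @ $14.50 + 110 @ $21.55 = $2,921.50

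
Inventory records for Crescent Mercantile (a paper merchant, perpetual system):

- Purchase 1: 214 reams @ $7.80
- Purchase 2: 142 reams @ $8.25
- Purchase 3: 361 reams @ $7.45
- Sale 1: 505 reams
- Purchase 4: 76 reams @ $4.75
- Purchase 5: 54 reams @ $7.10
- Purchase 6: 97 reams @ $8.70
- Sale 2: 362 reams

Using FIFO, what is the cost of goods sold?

COGS = $6,448.55

Sale 1 (505) [FIFO — oldest first]: 214 @ $7.80 + 142 @ $8.25 + 149 @ $7.45 = $3,950.75
Sale 2 (362) [FIFO — oldest first]: 212 @ $7.45 + 76 @ $4.75 + 54 @ $7.10 + 20 @ $8.70 = $2,497.80
Total COGS = $3,950.75 + $2,497.80 = $6,448.55
Ending inventory: 77 @ $8.70 = $669.90
Check: goods available $7,118.45 = COGS $6,448.55 + ending $669.90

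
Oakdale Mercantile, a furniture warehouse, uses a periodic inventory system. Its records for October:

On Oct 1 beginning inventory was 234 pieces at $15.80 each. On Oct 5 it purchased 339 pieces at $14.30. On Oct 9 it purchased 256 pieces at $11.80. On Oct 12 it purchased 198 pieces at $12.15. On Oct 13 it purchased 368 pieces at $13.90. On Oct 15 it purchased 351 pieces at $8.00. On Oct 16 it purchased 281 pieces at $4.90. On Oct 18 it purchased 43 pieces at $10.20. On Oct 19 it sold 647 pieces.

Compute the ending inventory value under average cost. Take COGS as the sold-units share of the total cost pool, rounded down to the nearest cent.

Oct 19, sell 647: 647/2070 × $23,710.10 → $7,410.83
Ending inventory (cost pool remaining) = $16,299.27

Ending inventory = $16,299.27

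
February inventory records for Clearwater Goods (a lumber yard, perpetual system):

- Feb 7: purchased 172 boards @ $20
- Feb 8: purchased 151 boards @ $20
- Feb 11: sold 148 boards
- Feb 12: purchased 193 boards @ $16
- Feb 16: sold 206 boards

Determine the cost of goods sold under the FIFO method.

COGS = $6,956

Feb 11, 148 sold [FIFO — oldest first]: 148 @ $20 = $2,960
Feb 16, 206 sold [FIFO — oldest first]: 24 @ $20 + 151 @ $20 + 31 @ $16 = $3,996
Total COGS = $2,960 + $3,996 = $6,956
Ending inventory: 162 @ $16 = $2,592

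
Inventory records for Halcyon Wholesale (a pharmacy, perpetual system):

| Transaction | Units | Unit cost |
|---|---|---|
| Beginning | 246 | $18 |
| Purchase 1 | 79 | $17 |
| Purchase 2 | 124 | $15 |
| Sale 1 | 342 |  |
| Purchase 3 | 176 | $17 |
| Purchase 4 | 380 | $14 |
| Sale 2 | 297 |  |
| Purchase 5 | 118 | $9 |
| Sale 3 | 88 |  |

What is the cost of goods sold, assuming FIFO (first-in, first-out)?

Sale 1 (342) [FIFO — oldest first]: 246 @ $18 + 79 @ $17 + 17 @ $15 = $6,026
Sale 2 (297) [FIFO — oldest first]: 107 @ $15 + 176 @ $17 + 14 @ $14 = $4,793
Sale 3 (88) [FIFO — oldest first]: 88 @ $14 = $1,232
Total COGS = $6,026 + $4,793 + $1,232 = $12,051
Ending inventory: 278 @ $14 + 118 @ $9 = $4,954
Check: goods available $17,005 = COGS $12,051 + ending $4,954

COGS = $12,051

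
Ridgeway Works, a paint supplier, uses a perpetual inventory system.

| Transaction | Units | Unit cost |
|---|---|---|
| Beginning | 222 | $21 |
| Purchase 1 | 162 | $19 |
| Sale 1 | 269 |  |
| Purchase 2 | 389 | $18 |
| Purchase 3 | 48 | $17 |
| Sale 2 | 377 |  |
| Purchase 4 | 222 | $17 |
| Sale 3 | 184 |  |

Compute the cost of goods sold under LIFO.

Sale 1 (269) [LIFO — newest first]: 162 @ $19 + 107 @ $21 = $5,325
Sale 2 (377) [LIFO — newest first]: 48 @ $17 + 329 @ $18 = $6,738
Sale 3 (184) [LIFO — newest first]: 184 @ $17 = $3,128
Total COGS = $5,325 + $6,738 + $3,128 = $15,191
Ending inventory: 115 @ $21 + 60 @ $18 + 38 @ $17 = $4,141
Check: goods available $19,332 = COGS $15,191 + ending $4,141

COGS = $15,191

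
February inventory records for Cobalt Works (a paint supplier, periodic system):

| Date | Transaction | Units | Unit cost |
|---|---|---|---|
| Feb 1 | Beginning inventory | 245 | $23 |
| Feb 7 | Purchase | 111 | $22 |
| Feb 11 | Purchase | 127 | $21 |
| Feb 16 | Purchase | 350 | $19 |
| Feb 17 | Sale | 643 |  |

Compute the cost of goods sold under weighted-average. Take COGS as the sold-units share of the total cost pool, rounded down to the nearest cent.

COGS = $13,426.58

Feb 17, sell 643: 643/833 × $17,394.00 → $13,426.58
Ending inventory (cost pool remaining) = $3,967.42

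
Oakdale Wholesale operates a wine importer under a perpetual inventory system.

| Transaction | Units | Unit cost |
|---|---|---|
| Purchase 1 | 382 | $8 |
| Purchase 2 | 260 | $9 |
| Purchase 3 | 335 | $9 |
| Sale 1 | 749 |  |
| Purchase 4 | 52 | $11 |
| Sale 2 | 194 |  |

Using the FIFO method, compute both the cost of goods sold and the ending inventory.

COGS = $8,105; ending inventory = $878

Sale 1 (749) [FIFO — oldest first]: 382 @ $8 + 260 @ $9 + 107 @ $9 = $6,359
Sale 2 (194) [FIFO — oldest first]: 194 @ $9 = $1,746
Total COGS = $6,359 + $1,746 = $8,105
Ending inventory: 34 @ $9 + 52 @ $11 = $878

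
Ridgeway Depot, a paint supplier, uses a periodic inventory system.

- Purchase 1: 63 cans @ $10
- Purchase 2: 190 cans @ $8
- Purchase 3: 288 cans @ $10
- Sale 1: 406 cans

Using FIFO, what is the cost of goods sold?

COGS = $3,680

Sale 1 (406) [FIFO — oldest first]: 63 @ $10 + 190 @ $8 + 153 @ $10 = $3,680
Ending inventory: 135 @ $10 = $1,350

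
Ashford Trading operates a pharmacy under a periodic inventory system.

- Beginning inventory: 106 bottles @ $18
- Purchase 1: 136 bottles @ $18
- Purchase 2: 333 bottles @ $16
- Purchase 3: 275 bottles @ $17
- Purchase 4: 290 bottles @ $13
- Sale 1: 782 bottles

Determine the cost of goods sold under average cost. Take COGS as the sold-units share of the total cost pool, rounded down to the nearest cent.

Sale 1, sell 782: 782/1140 × $18,129.00 → $12,435.85
Ending inventory (cost pool remaining) = $5,693.15

COGS = $12,435.85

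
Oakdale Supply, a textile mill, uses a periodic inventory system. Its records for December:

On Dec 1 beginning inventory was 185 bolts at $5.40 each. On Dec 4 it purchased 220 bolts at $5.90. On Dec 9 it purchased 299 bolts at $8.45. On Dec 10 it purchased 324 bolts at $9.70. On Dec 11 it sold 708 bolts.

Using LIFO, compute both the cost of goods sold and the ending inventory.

COGS = $6,170.85; ending inventory = $1,795.50

Dec 11, 708 sold [LIFO — newest first]: 324 @ $9.70 + 299 @ $8.45 + 85 @ $5.90 = $6,170.85
Ending inventory: 185 @ $5.40 + 135 @ $5.90 = $1,795.50
Check: goods available $7,966.35 = COGS $6,170.85 + ending $1,795.50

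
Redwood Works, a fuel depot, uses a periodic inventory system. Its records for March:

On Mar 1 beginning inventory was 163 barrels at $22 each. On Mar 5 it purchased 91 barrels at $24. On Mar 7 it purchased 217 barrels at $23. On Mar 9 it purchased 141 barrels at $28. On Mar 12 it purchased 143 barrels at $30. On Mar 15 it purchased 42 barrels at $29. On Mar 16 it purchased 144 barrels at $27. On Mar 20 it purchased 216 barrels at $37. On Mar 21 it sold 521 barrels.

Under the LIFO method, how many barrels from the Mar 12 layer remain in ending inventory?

Mar 21, 521 sold [LIFO — newest first]: 216 @ $37 + 144 @ $27 + 42 @ $29 + 119 @ $30 = $16,668
Ending inventory: 163 @ $22 + 91 @ $24 + 217 @ $23 + 141 @ $28 + 24 @ $30 = $15,429
Check: goods available $32,097 = COGS $16,668 + ending $15,429

24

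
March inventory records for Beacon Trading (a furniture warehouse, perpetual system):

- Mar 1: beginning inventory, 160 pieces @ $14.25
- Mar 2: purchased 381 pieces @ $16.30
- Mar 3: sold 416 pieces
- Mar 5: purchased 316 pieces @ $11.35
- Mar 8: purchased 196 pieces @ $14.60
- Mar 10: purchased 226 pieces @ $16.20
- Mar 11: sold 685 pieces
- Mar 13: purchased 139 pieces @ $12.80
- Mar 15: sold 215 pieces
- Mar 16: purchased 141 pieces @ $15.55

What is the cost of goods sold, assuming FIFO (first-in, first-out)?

COGS = $19,073.30

Mar 3, 416 sold [FIFO — oldest first]: 160 @ $14.25 + 256 @ $16.30 = $6,452.80
Mar 11, 685 sold [FIFO — oldest first]: 125 @ $16.30 + 316 @ $11.35 + 196 @ $14.60 + 48 @ $16.20 = $9,263.30
Mar 15, 215 sold [FIFO — oldest first]: 178 @ $16.20 + 37 @ $12.80 = $3,357.20
Total COGS = $6,452.80 + $9,263.30 + $3,357.20 = $19,073.30
Ending inventory: 102 @ $12.80 + 141 @ $15.55 = $3,498.15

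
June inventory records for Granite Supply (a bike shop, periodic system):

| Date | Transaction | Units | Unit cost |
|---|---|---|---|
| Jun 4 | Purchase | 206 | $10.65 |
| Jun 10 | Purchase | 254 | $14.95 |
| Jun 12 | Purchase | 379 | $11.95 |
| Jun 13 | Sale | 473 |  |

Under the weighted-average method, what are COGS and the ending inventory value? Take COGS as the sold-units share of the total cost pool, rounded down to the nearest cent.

Jun 13, sell 473: 473/839 × $10,520.25 → $5,930.96
Ending inventory (cost pool remaining) = $4,589.29

COGS = $5,930.96; ending inventory = $4,589.29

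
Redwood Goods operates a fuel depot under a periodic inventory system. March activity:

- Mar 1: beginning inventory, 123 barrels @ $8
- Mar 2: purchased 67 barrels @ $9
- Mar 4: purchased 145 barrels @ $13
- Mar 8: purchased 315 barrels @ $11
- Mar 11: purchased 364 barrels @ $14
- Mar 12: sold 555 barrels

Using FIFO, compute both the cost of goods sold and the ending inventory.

COGS = $5,892; ending inventory = $6,141

Mar 12, 555 sold [FIFO — oldest first]: 123 @ $8 + 67 @ $9 + 145 @ $13 + 220 @ $11 = $5,892
Ending inventory: 95 @ $11 + 364 @ $14 = $6,141
Check: goods available $12,033 = COGS $5,892 + ending $6,141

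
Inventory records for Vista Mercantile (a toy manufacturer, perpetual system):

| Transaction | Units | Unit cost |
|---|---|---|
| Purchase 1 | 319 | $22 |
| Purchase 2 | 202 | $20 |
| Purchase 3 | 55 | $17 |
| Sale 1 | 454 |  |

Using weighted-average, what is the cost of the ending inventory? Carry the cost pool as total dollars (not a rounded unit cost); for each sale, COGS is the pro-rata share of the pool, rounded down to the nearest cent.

After Purchase 1: 319 on hand, pool $7,018.00 (≈ $22.0000 each)
After Purchase 2: 521 on hand, pool $11,058.00 (≈ $21.2246 each)
After Purchase 3: 576 on hand, pool $11,993.00 (≈ $20.8212 each)
Sale 1, sell 454: 454/576 × $11,993.00 → $9,452.81
Ending inventory (cost pool remaining) = $2,540.19
Check: goods available $11,993.00 = COGS $9,452.81 + ending $2,540.19

Ending inventory = $2,540.19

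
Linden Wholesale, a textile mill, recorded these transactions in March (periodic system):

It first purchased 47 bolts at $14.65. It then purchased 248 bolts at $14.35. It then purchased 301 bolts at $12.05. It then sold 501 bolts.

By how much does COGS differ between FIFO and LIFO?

$232.60

FIFO COGS: 47 @ $14.65 + 248 @ $14.35 + 206 @ $12.05 = $6,729.65
LIFO COGS: 301 @ $12.05 + 200 @ $14.35 = $6,497.05
Difference = |$6,729.65 − $6,497.05| = $232.60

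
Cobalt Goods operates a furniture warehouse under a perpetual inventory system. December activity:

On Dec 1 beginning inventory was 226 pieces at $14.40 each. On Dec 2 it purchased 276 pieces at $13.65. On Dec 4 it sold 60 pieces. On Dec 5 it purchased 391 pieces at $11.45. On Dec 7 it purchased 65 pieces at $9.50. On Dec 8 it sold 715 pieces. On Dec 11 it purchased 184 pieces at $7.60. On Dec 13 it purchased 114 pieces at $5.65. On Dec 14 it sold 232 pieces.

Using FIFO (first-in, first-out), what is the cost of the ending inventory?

Ending inventory = $1,670.10

Dec 4, 60 sold [FIFO — oldest first]: 60 @ $14.40 = $864.00
Dec 8, 715 sold [FIFO — oldest first]: 166 @ $14.40 + 276 @ $13.65 + 273 @ $11.45 = $9,283.65
Dec 14, 232 sold [FIFO — oldest first]: 118 @ $11.45 + 65 @ $9.50 + 49 @ $7.60 = $2,341.00
Total COGS = $864.00 + $9,283.65 + $2,341.00 = $12,488.65
Ending inventory: 135 @ $7.60 + 114 @ $5.65 = $1,670.10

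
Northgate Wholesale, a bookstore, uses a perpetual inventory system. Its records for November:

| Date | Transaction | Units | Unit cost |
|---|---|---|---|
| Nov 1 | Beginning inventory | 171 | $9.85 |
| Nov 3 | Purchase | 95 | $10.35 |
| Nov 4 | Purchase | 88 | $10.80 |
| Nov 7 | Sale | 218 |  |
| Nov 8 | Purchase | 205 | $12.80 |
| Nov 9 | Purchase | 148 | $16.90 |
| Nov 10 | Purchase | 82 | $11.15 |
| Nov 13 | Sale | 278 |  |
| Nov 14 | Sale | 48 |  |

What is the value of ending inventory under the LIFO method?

Nov 7, 218 sold [LIFO — newest first]: 88 @ $10.80 + 95 @ $10.35 + 35 @ $9.85 = $2,278.40
Nov 13, 278 sold [LIFO — newest first]: 82 @ $11.15 + 148 @ $16.90 + 48 @ $12.80 = $4,029.90
Nov 14, 48 sold [LIFO — newest first]: 48 @ $12.80 = $614.40
Total COGS = $2,278.40 + $4,029.90 + $614.40 = $6,922.70
Ending inventory: 136 @ $9.85 + 109 @ $12.80 = $2,734.80
Check: goods available $9,657.50 = COGS $6,922.70 + ending $2,734.80

Ending inventory = $2,734.80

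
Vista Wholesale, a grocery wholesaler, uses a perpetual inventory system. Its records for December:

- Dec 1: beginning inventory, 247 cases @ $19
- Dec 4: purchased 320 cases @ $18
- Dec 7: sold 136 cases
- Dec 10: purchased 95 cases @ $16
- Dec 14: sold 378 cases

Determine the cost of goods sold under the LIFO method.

Dec 7, 136 sold [LIFO — newest first]: 136 @ $18 = $2,448
Dec 14, 378 sold [LIFO — newest first]: 95 @ $16 + 184 @ $18 + 99 @ $19 = $6,713
Total COGS = $2,448 + $6,713 = $9,161
Ending inventory: 148 @ $19 = $2,812

COGS = $9,161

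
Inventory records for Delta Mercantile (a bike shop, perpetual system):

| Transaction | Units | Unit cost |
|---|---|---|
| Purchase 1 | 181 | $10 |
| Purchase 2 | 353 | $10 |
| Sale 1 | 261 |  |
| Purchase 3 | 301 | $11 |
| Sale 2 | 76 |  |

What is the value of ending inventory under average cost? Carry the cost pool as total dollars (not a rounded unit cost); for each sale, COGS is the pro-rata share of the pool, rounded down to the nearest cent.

Ending inventory = $5,241.15

After Purchase 1: 181 on hand, pool $1,810.00 (≈ $10.0000 each)
After Purchase 2: 534 on hand, pool $5,340.00 (≈ $10.0000 each)
Sale 1, sell 261: 261/534 × $5,340.00 → $2,610.00
After Purchase 3: 574 on hand, pool $6,041.00 (≈ $10.5244 each)
Sale 2, sell 76: 76/574 × $6,041.00 → $799.85
Total COGS = $2,610.00 + $799.85 = $3,409.85
Ending inventory (cost pool remaining) = $5,241.15
Check: goods available $8,651.00 = COGS $3,409.85 + ending $5,241.15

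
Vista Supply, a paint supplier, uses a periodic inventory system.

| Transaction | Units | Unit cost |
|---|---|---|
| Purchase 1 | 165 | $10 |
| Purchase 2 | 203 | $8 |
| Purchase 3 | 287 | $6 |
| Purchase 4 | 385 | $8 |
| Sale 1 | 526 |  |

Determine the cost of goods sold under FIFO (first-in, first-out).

COGS = $4,222

Sale 1 (526) [FIFO — oldest first]: 165 @ $10 + 203 @ $8 + 158 @ $6 = $4,222
Ending inventory: 129 @ $6 + 385 @ $8 = $3,854
Check: goods available $8,076 = COGS $4,222 + ending $3,854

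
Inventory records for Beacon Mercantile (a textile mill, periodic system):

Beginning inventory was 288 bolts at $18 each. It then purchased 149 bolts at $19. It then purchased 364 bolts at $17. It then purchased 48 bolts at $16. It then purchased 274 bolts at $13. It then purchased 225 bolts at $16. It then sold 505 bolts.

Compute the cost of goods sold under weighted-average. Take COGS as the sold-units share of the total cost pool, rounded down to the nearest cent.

COGS = $8,291.66

Sale 1, sell 505: 505/1348 × $22,133.00 → $8,291.66
Ending inventory (cost pool remaining) = $13,841.34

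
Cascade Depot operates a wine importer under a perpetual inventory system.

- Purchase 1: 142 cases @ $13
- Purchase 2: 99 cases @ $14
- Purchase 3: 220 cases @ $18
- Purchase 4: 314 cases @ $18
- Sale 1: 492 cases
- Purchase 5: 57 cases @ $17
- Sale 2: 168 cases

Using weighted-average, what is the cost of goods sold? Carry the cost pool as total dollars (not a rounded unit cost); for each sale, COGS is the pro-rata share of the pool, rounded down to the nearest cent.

After Purchase 1: 142 on hand, pool $1,846.00 (≈ $13.0000 each)
After Purchase 2: 241 on hand, pool $3,232.00 (≈ $13.4108 each)
After Purchase 3: 461 on hand, pool $7,192.00 (≈ $15.6009 each)
After Purchase 4: 775 on hand, pool $12,844.00 (≈ $16.5729 each)
Sale 1, sell 492: 492/775 × $12,844.00 → $8,153.86
After Purchase 5: 340 on hand, pool $5,659.14 (≈ $16.6445 each)
Sale 2, sell 168: 168/340 × $5,659.14 → $2,796.28
Total COGS = $8,153.86 + $2,796.28 = $10,950.14
Ending inventory (cost pool remaining) = $2,862.86
Check: goods available $13,813.00 = COGS $10,950.14 + ending $2,862.86

COGS = $10,950.14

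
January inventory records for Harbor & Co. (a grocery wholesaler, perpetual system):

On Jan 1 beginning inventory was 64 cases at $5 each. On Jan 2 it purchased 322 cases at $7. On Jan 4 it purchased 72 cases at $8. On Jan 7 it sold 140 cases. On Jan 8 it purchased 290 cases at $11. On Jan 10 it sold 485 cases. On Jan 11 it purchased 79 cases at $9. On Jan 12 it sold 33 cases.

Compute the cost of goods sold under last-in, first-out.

COGS = $5,904

Jan 7, 140 sold [LIFO — newest first]: 72 @ $8 + 68 @ $7 = $1,052
Jan 10, 485 sold [LIFO — newest first]: 290 @ $11 + 195 @ $7 = $4,555
Jan 12, 33 sold [LIFO — newest first]: 33 @ $9 = $297
Total COGS = $1,052 + $4,555 + $297 = $5,904
Ending inventory: 64 @ $5 + 59 @ $7 + 46 @ $9 = $1,147
Check: goods available $7,051 = COGS $5,904 + ending $1,147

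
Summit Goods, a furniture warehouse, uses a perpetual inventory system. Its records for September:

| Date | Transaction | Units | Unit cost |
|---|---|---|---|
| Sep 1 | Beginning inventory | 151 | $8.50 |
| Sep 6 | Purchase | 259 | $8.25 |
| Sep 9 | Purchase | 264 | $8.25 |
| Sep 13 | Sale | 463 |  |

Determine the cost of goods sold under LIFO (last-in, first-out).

Sep 13, 463 sold [LIFO — newest first]: 264 @ $8.25 + 199 @ $8.25 = $3,819.75
Ending inventory: 151 @ $8.50 + 60 @ $8.25 = $1,778.50

COGS = $3,819.75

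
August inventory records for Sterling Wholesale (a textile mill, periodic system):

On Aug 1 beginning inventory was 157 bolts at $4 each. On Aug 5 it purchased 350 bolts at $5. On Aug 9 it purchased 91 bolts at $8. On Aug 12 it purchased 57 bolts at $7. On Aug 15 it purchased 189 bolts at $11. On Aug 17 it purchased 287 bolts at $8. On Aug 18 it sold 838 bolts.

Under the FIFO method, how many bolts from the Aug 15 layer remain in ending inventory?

Aug 18, 838 sold [FIFO — oldest first]: 157 @ $4 + 350 @ $5 + 91 @ $8 + 57 @ $7 + 183 @ $11 = $5,518
Ending inventory: 6 @ $11 + 287 @ $8 = $2,362
Check: goods available $7,880 = COGS $5,518 + ending $2,362

6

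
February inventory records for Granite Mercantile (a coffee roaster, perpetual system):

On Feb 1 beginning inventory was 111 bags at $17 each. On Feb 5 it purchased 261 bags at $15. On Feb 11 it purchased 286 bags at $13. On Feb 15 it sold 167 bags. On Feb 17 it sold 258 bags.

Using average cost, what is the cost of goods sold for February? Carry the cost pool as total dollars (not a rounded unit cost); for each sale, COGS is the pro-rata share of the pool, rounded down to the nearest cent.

COGS = $6,148.93

After Feb 1: 111 on hand, pool $1,887.00 (≈ $17.0000 each)
After Feb 5: 372 on hand, pool $5,802.00 (≈ $15.5968 each)
After Feb 11: 658 on hand, pool $9,520.00 (≈ $14.4681 each)
Feb 15, sell 167: 167/658 × $9,520.00 → $2,416.17
Feb 17, sell 258: 258/491 × $7,103.83 → $3,732.76
Total COGS = $2,416.17 + $3,732.76 = $6,148.93
Ending inventory (cost pool remaining) = $3,371.07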